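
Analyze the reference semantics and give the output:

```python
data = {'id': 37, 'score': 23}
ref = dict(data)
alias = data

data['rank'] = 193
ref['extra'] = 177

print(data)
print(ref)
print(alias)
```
{'id': 37, 'score': 23, 'rank': 193}
{'id': 37, 'score': 23, 'extra': 177}
{'id': 37, 'score': 23, 'rank': 193}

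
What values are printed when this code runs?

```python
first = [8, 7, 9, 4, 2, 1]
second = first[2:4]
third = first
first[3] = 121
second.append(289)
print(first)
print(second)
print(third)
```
[8, 7, 9, 121, 2, 1]
[9, 4, 289]
[8, 7, 9, 121, 2, 1]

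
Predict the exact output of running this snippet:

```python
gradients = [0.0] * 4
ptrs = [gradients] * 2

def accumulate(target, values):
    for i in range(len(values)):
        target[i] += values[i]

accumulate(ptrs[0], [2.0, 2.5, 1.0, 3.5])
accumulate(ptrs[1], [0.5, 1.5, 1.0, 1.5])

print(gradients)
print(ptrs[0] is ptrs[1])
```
[2.5, 4.0, 2.0, 5.0]
True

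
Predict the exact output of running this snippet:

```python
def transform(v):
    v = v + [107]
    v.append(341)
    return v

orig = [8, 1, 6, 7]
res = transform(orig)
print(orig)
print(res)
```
[8, 1, 6, 7]
[8, 1, 6, 7, 107, 341]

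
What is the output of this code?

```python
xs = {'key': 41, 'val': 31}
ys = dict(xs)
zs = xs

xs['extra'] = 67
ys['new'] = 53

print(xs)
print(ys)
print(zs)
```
{'key': 41, 'val': 31, 'extra': 67}
{'key': 41, 'val': 31, 'new': 53}
{'key': 41, 'val': 31, 'extra': 67}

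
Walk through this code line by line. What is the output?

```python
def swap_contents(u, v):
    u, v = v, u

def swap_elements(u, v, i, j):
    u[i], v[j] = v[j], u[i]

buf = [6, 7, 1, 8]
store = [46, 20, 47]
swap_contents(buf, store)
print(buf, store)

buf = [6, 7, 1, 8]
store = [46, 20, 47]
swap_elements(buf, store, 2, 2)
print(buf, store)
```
[6, 7, 1, 8] [46, 20, 47]
[6, 7, 47, 8] [46, 20, 1]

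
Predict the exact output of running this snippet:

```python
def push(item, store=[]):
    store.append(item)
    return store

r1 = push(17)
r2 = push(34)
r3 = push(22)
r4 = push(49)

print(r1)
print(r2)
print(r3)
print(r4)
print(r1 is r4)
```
[17, 34, 22, 49]
[17, 34, 22, 49]
[17, 34, 22, 49]
[17, 34, 22, 49]
True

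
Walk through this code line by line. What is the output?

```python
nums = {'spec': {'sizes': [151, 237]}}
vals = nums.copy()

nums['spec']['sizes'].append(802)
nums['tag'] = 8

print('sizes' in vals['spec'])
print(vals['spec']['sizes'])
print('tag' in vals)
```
True
[151, 237, 802]
False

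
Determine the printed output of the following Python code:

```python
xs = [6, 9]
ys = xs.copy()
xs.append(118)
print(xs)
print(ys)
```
[6, 9, 118]
[6, 9]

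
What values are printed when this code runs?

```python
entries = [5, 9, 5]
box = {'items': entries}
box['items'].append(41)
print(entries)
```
[5, 9, 5, 41]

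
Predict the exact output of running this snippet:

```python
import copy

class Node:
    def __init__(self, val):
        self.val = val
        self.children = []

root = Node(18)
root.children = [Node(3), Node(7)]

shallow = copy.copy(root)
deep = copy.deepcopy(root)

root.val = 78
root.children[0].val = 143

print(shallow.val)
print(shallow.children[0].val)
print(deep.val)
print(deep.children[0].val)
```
18
143
18
3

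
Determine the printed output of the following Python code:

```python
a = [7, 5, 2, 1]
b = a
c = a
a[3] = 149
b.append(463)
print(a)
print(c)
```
[7, 5, 2, 149, 463]
[7, 5, 2, 149, 463]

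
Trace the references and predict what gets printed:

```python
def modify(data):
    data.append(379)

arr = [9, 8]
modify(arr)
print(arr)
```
[9, 8, 379]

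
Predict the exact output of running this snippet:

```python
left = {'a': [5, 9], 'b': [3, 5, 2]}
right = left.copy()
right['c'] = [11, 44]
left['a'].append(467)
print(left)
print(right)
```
{'a': [5, 9, 467], 'b': [3, 5, 2]}
{'a': [5, 9, 467], 'b': [3, 5, 2], 'c': [11, 44]}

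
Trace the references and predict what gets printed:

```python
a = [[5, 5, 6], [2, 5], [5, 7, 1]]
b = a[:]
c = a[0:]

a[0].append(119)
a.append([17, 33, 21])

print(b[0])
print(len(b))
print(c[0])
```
[5, 5, 6, 119]
3
[5, 5, 6, 119]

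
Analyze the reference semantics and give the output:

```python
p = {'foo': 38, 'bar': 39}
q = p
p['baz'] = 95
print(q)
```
{'foo': 38, 'bar': 39, 'baz': 95}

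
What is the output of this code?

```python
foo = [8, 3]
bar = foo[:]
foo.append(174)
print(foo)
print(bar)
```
[8, 3, 174]
[8, 3]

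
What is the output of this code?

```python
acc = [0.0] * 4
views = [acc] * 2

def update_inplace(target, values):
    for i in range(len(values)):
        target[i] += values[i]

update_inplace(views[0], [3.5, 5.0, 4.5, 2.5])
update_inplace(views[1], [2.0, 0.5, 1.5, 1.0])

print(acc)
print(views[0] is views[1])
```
[5.5, 5.5, 6.0, 3.5]
True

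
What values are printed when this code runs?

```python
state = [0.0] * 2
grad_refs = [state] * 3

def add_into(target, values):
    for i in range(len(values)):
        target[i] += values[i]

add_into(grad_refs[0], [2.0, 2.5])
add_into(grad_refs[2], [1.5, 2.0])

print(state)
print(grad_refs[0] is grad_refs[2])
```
[3.5, 4.5]
True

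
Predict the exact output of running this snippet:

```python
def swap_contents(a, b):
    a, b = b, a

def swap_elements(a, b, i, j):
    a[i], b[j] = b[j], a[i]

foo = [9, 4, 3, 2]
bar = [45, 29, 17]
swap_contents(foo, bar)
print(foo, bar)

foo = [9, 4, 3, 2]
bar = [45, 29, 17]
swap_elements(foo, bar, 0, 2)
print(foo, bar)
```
[9, 4, 3, 2] [45, 29, 17]
[17, 4, 3, 2] [45, 29, 9]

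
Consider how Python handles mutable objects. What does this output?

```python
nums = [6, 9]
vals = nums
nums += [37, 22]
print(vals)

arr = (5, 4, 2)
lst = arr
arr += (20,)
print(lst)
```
[6, 9, 37, 22]
(5, 4, 2)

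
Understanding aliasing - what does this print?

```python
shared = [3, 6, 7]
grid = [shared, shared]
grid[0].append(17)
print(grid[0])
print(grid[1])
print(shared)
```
[3, 6, 7, 17]
[3, 6, 7, 17]
[3, 6, 7, 17]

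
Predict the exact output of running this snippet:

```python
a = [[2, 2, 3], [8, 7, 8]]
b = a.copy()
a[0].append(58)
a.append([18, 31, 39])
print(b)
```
[[2, 2, 3, 58], [8, 7, 8]]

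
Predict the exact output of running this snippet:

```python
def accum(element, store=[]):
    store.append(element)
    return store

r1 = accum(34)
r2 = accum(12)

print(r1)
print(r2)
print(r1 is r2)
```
[34, 12]
[34, 12]
True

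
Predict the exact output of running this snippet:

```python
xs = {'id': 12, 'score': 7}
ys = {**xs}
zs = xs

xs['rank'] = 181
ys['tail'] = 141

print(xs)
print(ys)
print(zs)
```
{'id': 12, 'score': 7, 'rank': 181}
{'id': 12, 'score': 7, 'tail': 141}
{'id': 12, 'score': 7, 'rank': 181}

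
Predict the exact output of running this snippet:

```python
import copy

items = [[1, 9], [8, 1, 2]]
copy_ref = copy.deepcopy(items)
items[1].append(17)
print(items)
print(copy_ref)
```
[[1, 9], [8, 1, 2, 17]]
[[1, 9], [8, 1, 2]]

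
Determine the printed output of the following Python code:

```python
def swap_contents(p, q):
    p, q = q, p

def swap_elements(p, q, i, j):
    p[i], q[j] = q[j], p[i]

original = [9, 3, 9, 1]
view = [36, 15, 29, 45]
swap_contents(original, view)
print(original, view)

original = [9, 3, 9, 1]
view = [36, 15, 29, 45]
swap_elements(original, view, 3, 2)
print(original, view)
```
[9, 3, 9, 1] [36, 15, 29, 45]
[9, 3, 9, 29] [36, 15, 1, 45]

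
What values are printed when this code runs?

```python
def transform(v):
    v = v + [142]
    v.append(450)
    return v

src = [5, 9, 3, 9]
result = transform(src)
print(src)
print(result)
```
[5, 9, 3, 9]
[5, 9, 3, 9, 142, 450]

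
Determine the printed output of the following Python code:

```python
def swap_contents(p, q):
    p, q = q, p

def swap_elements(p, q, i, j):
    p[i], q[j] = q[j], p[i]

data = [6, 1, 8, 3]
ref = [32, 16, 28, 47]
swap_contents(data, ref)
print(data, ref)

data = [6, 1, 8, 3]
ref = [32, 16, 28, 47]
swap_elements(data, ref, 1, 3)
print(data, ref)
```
[6, 1, 8, 3] [32, 16, 28, 47]
[6, 47, 8, 3] [32, 16, 28, 1]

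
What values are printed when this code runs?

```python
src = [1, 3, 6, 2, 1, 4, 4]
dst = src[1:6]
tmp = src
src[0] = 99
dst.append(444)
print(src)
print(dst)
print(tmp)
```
[99, 3, 6, 2, 1, 4, 4]
[3, 6, 2, 1, 4, 444]
[99, 3, 6, 2, 1, 4, 4]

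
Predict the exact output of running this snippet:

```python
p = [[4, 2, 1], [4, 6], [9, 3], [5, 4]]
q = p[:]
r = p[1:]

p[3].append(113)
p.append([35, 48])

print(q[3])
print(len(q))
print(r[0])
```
[5, 4, 113]
4
[4, 6]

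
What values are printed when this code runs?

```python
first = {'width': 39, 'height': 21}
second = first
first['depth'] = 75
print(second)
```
{'width': 39, 'height': 21, 'depth': 75}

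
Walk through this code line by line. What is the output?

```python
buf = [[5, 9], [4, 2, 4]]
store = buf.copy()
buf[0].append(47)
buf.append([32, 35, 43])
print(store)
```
[[5, 9, 47], [4, 2, 4]]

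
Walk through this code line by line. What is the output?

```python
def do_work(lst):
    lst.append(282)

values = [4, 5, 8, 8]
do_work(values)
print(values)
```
[4, 5, 8, 8, 282]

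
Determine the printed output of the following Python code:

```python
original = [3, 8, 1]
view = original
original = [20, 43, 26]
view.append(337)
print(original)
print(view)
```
[20, 43, 26]
[3, 8, 1, 337]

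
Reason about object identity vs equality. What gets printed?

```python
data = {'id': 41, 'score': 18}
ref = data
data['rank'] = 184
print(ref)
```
{'id': 41, 'score': 18, 'rank': 184}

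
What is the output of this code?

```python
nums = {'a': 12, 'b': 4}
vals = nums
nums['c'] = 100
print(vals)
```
{'a': 12, 'b': 4, 'c': 100}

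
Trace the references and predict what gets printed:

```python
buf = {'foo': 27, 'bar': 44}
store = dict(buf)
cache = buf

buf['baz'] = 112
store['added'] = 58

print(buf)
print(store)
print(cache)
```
{'foo': 27, 'bar': 44, 'baz': 112}
{'foo': 27, 'bar': 44, 'added': 58}
{'foo': 27, 'bar': 44, 'baz': 112}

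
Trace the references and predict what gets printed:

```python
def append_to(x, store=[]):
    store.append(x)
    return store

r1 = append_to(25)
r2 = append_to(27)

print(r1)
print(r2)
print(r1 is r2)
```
[25, 27]
[25, 27]
True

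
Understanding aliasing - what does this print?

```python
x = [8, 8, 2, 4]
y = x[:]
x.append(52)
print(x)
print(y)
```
[8, 8, 2, 4, 52]
[8, 8, 2, 4]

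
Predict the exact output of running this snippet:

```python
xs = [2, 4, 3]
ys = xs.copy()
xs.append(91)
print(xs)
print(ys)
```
[2, 4, 3, 91]
[2, 4, 3]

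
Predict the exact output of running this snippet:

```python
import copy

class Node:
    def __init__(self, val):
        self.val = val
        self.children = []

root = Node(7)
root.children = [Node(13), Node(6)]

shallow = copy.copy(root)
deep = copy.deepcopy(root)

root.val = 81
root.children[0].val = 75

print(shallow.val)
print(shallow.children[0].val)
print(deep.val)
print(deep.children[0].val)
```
7
75
7
13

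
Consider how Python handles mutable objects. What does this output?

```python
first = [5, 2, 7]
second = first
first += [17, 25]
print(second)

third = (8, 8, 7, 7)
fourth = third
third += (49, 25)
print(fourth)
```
[5, 2, 7, 17, 25]
(8, 8, 7, 7)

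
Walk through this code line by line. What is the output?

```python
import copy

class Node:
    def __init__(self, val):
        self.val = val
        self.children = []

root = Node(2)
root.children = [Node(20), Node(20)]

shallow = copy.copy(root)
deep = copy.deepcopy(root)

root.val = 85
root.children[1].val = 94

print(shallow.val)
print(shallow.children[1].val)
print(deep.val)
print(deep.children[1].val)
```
2
94
2
20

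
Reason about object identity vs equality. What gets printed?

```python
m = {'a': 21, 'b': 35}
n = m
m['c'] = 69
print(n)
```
{'a': 21, 'b': 35, 'c': 69}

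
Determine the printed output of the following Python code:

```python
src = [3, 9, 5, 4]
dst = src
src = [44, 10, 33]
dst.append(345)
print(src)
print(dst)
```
[44, 10, 33]
[3, 9, 5, 4, 345]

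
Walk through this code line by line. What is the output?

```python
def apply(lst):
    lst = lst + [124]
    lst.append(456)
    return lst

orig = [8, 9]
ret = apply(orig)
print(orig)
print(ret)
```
[8, 9]
[8, 9, 124, 456]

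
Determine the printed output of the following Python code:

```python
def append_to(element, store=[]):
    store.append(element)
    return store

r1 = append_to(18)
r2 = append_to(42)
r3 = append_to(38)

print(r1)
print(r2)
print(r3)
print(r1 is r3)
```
[18, 42, 38]
[18, 42, 38]
[18, 42, 38]
True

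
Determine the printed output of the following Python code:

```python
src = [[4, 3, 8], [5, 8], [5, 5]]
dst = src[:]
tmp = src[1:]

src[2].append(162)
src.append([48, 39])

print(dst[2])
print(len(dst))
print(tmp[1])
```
[5, 5, 162]
3
[5, 5, 162]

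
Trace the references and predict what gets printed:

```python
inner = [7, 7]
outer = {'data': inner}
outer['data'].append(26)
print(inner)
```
[7, 7, 26]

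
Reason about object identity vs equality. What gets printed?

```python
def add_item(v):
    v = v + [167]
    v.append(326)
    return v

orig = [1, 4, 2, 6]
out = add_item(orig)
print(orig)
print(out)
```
[1, 4, 2, 6]
[1, 4, 2, 6, 167, 326]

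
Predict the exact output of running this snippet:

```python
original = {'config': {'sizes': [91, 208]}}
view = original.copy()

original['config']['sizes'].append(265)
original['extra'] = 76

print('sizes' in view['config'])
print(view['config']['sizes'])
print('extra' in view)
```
True
[91, 208, 265]
False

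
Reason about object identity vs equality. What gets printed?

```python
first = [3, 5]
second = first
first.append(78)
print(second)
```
[3, 5, 78]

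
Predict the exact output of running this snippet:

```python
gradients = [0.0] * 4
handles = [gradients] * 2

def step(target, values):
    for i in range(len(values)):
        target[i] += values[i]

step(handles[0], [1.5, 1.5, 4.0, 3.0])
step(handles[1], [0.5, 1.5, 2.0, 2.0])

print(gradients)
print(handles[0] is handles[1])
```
[2.0, 3.0, 6.0, 5.0]
True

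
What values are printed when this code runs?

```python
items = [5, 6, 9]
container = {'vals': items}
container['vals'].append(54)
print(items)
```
[5, 6, 9, 54]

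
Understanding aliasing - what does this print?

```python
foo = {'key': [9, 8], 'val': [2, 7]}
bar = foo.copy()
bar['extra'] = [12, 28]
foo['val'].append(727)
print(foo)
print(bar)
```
{'key': [9, 8], 'val': [2, 7, 727]}
{'key': [9, 8], 'val': [2, 7, 727], 'extra': [12, 28]}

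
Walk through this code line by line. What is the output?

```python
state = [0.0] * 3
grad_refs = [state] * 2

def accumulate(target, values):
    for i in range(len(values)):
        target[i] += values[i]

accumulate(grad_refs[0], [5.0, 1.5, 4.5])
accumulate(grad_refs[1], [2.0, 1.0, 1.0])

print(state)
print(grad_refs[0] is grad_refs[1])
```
[7.0, 2.5, 5.5]
True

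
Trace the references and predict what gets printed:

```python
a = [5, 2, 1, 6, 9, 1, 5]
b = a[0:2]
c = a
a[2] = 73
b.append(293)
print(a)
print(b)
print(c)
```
[5, 2, 73, 6, 9, 1, 5]
[5, 2, 293]
[5, 2, 73, 6, 9, 1, 5]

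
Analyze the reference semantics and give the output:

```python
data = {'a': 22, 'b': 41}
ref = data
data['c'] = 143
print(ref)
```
{'a': 22, 'b': 41, 'c': 143}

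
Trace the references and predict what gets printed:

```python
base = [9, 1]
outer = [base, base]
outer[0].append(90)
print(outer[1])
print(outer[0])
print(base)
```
[9, 1, 90]
[9, 1, 90]
[9, 1, 90]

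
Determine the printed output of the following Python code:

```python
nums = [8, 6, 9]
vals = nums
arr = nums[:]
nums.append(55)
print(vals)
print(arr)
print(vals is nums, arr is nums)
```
[8, 6, 9, 55]
[8, 6, 9]
True False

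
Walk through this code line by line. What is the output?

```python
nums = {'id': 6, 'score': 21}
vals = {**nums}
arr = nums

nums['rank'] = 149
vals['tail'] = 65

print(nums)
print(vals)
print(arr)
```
{'id': 6, 'score': 21, 'rank': 149}
{'id': 6, 'score': 21, 'tail': 65}
{'id': 6, 'score': 21, 'rank': 149}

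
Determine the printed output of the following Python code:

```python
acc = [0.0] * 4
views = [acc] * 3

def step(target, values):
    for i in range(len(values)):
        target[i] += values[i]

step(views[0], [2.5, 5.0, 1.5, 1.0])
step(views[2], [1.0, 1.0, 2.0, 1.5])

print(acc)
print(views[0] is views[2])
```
[3.5, 6.0, 3.5, 2.5]
True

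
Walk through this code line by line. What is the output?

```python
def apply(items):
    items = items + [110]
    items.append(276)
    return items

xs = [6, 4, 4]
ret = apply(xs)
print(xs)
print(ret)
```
[6, 4, 4]
[6, 4, 4, 110, 276]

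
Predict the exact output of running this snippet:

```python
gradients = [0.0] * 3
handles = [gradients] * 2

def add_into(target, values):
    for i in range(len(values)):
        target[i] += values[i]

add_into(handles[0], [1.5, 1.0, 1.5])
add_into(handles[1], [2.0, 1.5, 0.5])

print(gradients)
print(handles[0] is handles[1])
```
[3.5, 2.5, 2.0]
True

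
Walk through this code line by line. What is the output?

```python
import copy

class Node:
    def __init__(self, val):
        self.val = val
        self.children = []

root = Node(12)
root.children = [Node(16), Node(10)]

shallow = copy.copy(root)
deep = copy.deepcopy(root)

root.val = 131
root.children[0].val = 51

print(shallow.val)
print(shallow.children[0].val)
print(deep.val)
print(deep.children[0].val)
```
12
51
12
16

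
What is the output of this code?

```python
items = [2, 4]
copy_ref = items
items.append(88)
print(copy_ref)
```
[2, 4, 88]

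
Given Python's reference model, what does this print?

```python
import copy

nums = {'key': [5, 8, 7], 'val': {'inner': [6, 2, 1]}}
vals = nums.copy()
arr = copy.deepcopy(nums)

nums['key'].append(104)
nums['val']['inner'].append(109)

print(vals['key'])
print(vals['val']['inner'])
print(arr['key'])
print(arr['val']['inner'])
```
[5, 8, 7, 104]
[6, 2, 1, 109]
[5, 8, 7]
[6, 2, 1]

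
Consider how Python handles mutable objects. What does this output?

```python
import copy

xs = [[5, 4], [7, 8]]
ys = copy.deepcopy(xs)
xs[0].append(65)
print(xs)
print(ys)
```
[[5, 4, 65], [7, 8]]
[[5, 4], [7, 8]]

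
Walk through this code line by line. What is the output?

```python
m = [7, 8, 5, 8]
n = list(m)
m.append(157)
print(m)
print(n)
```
[7, 8, 5, 8, 157]
[7, 8, 5, 8]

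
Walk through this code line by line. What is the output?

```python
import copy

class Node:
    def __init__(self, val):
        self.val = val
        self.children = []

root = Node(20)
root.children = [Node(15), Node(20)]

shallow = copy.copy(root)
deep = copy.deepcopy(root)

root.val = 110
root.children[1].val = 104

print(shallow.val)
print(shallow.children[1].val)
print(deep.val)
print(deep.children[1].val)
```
20
104
20
20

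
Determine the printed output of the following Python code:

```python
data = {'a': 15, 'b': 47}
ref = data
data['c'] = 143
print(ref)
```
{'a': 15, 'b': 47, 'c': 143}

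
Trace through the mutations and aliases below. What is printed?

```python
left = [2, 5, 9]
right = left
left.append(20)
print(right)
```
[2, 5, 9, 20]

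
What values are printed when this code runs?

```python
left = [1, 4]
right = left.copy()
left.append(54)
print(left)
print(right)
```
[1, 4, 54]
[1, 4]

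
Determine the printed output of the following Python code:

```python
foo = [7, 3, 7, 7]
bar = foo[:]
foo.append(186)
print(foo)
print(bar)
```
[7, 3, 7, 7, 186]
[7, 3, 7, 7]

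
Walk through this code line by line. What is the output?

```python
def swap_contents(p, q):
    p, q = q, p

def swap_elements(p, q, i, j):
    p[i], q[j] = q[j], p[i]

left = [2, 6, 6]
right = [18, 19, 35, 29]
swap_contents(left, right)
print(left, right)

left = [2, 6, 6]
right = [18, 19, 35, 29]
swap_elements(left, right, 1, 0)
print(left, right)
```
[2, 6, 6] [18, 19, 35, 29]
[2, 18, 6] [6, 19, 35, 29]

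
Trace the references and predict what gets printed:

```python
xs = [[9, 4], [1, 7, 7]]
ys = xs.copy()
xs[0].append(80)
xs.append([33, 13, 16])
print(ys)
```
[[9, 4, 80], [1, 7, 7]]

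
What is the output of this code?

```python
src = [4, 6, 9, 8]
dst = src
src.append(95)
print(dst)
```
[4, 6, 9, 8, 95]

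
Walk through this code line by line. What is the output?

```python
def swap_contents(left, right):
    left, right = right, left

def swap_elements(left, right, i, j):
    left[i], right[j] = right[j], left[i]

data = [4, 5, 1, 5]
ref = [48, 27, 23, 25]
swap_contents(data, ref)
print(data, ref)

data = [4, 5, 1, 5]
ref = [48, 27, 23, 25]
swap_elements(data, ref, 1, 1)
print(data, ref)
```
[4, 5, 1, 5] [48, 27, 23, 25]
[4, 27, 1, 5] [48, 5, 23, 25]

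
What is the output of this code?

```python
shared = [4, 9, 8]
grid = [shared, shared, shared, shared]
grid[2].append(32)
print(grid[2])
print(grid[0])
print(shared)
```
[4, 9, 8, 32]
[4, 9, 8, 32]
[4, 9, 8, 32]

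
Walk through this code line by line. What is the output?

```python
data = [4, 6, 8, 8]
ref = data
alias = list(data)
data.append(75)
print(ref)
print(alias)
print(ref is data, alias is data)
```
[4, 6, 8, 8, 75]
[4, 6, 8, 8]
True False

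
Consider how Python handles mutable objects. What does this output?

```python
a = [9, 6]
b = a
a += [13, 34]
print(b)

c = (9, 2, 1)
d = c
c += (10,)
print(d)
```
[9, 6, 13, 34]
(9, 2, 1)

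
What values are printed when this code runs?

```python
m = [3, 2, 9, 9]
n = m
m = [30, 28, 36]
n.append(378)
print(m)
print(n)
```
[30, 28, 36]
[3, 2, 9, 9, 378]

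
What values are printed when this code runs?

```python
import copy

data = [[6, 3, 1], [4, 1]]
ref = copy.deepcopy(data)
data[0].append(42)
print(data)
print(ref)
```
[[6, 3, 1, 42], [4, 1]]
[[6, 3, 1], [4, 1]]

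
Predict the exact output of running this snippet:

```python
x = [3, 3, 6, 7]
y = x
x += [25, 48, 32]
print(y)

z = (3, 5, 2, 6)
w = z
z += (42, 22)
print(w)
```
[3, 3, 6, 7, 25, 48, 32]
(3, 5, 2, 6)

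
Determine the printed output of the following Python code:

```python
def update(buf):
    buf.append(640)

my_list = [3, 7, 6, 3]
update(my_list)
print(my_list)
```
[3, 7, 6, 3, 640]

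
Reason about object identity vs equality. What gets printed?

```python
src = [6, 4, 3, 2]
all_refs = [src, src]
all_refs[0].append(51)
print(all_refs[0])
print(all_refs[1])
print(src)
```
[6, 4, 3, 2, 51]
[6, 4, 3, 2, 51]
[6, 4, 3, 2, 51]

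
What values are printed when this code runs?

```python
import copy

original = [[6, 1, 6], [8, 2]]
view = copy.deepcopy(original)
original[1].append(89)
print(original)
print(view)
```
[[6, 1, 6], [8, 2, 89]]
[[6, 1, 6], [8, 2]]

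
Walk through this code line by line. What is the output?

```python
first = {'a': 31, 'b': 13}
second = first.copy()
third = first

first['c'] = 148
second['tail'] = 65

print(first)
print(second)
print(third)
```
{'a': 31, 'b': 13, 'c': 148}
{'a': 31, 'b': 13, 'tail': 65}
{'a': 31, 'b': 13, 'c': 148}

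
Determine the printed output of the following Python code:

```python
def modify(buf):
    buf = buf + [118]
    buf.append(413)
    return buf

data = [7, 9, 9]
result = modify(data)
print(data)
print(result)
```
[7, 9, 9]
[7, 9, 9, 118, 413]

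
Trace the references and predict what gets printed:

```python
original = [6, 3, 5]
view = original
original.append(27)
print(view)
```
[6, 3, 5, 27]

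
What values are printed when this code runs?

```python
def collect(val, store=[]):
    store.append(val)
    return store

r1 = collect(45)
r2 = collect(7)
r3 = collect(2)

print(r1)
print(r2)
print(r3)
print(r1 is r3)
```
[45, 7, 2]
[45, 7, 2]
[45, 7, 2]
True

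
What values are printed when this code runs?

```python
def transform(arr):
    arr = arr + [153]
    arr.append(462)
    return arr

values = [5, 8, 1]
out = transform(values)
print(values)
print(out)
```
[5, 8, 1]
[5, 8, 1, 153, 462]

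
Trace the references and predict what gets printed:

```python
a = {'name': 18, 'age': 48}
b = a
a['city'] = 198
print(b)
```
{'name': 18, 'age': 48, 'city': 198}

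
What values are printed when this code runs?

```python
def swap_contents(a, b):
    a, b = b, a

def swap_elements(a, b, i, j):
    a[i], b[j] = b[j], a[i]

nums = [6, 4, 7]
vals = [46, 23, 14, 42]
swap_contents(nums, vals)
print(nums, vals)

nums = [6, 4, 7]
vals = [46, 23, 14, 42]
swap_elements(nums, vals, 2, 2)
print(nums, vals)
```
[6, 4, 7] [46, 23, 14, 42]
[6, 4, 14] [46, 23, 7, 42]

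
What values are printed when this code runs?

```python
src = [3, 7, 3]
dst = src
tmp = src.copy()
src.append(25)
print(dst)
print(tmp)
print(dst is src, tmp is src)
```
[3, 7, 3, 25]
[3, 7, 3]
True False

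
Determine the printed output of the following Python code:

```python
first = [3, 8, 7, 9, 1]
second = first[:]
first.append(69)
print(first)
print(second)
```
[3, 8, 7, 9, 1, 69]
[3, 8, 7, 9, 1]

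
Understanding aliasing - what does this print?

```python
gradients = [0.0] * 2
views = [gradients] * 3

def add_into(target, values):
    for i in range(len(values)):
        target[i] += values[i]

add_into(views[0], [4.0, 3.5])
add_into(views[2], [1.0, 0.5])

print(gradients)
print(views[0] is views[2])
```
[5.0, 4.0]
True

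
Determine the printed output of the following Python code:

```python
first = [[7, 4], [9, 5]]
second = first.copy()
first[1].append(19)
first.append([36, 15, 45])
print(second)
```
[[7, 4], [9, 5, 19]]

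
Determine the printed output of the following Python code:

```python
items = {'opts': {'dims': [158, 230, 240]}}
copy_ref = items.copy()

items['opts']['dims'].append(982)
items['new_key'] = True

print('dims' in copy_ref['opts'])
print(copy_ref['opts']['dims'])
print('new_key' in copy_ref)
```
True
[158, 230, 240, 982]
False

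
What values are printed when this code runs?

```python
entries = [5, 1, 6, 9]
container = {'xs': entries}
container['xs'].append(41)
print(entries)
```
[5, 1, 6, 9, 41]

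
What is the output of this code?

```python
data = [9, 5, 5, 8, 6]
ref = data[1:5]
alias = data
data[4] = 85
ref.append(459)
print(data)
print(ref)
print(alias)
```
[9, 5, 5, 8, 85]
[5, 5, 8, 6, 459]
[9, 5, 5, 8, 85]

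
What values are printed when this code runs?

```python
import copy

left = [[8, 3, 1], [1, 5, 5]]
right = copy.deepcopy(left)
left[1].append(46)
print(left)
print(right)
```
[[8, 3, 1], [1, 5, 5, 46]]
[[8, 3, 1], [1, 5, 5]]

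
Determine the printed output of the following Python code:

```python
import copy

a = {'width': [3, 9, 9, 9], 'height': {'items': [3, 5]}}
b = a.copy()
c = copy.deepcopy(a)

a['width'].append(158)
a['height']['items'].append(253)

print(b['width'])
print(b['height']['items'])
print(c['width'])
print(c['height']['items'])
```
[3, 9, 9, 9, 158]
[3, 5, 253]
[3, 9, 9, 9]
[3, 5]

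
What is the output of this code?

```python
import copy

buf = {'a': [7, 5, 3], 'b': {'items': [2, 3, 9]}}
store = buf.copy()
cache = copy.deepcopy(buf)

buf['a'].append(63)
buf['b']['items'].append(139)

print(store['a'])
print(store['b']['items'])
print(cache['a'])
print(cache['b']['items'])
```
[7, 5, 3, 63]
[2, 3, 9, 139]
[7, 5, 3]
[2, 3, 9]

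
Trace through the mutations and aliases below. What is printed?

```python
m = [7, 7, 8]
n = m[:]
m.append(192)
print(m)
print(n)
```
[7, 7, 8, 192]
[7, 7, 8]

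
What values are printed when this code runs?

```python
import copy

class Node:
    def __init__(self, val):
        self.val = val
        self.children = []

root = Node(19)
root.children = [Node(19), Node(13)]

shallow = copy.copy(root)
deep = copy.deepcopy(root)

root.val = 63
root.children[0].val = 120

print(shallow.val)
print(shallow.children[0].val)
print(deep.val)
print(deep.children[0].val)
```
19
120
19
19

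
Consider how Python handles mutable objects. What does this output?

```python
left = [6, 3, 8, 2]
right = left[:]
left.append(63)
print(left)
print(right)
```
[6, 3, 8, 2, 63]
[6, 3, 8, 2]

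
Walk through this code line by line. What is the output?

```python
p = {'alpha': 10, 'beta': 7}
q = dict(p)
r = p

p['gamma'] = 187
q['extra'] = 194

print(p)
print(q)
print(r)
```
{'alpha': 10, 'beta': 7, 'gamma': 187}
{'alpha': 10, 'beta': 7, 'extra': 194}
{'alpha': 10, 'beta': 7, 'gamma': 187}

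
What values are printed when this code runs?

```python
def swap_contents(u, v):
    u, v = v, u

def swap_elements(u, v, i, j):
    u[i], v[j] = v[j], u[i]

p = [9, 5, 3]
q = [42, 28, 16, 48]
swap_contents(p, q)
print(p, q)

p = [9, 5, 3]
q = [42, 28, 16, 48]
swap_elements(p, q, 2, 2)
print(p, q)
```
[9, 5, 3] [42, 28, 16, 48]
[9, 5, 16] [42, 28, 3, 48]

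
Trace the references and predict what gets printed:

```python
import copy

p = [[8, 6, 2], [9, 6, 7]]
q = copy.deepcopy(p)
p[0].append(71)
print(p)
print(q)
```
[[8, 6, 2, 71], [9, 6, 7]]
[[8, 6, 2], [9, 6, 7]]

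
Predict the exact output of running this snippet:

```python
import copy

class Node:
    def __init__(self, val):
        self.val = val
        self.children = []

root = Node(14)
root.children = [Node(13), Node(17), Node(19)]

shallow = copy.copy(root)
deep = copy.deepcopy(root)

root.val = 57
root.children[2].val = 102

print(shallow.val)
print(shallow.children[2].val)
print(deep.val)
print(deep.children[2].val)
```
14
102
14
19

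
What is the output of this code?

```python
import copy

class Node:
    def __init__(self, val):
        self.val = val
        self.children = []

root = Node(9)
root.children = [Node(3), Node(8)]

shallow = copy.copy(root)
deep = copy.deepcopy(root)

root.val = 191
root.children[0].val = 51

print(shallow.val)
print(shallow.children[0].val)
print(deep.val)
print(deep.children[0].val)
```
9
51
9
3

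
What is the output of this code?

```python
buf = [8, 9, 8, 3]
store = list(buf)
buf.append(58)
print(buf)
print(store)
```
[8, 9, 8, 3, 58]
[8, 9, 8, 3]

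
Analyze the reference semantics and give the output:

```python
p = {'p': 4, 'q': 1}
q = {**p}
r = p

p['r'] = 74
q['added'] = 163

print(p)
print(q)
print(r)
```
{'p': 4, 'q': 1, 'r': 74}
{'p': 4, 'q': 1, 'added': 163}
{'p': 4, 'q': 1, 'r': 74}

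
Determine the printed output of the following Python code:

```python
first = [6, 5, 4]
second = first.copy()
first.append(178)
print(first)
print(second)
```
[6, 5, 4, 178]
[6, 5, 4]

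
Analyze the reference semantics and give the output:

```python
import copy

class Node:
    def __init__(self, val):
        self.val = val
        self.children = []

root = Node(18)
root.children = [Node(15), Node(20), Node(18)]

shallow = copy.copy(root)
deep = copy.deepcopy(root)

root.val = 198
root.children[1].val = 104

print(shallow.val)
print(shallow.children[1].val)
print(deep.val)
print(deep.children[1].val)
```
18
104
18
20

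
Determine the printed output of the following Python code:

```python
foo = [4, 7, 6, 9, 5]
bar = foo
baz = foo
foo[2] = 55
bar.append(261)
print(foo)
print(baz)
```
[4, 7, 55, 9, 5, 261]
[4, 7, 55, 9, 5, 261]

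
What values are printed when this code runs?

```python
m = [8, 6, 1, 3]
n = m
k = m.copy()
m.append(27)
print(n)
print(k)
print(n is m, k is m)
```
[8, 6, 1, 3, 27]
[8, 6, 1, 3]
True False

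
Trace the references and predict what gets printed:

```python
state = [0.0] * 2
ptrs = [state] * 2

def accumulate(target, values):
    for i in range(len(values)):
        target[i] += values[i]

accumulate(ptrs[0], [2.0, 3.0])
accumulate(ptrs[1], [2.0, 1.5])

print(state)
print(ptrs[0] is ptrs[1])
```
[4.0, 4.5]
True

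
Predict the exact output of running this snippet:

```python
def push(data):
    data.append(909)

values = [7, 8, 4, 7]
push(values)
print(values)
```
[7, 8, 4, 7, 909]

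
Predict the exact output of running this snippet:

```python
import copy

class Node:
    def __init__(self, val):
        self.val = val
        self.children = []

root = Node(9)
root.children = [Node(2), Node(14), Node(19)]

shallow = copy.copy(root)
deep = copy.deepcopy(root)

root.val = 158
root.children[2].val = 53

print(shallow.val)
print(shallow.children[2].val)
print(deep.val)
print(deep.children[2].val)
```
9
53
9
19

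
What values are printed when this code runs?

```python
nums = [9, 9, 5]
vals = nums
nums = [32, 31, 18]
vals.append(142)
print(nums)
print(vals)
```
[32, 31, 18]
[9, 9, 5, 142]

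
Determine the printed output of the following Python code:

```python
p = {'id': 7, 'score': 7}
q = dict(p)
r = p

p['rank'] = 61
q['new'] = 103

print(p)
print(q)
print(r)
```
{'id': 7, 'score': 7, 'rank': 61}
{'id': 7, 'score': 7, 'new': 103}
{'id': 7, 'score': 7, 'rank': 61}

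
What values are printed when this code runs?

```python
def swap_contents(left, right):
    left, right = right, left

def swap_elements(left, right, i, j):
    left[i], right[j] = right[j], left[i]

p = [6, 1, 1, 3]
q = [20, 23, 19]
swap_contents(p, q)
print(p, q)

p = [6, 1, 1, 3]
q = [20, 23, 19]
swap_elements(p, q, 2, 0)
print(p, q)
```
[6, 1, 1, 3] [20, 23, 19]
[6, 1, 20, 3] [1, 23, 19]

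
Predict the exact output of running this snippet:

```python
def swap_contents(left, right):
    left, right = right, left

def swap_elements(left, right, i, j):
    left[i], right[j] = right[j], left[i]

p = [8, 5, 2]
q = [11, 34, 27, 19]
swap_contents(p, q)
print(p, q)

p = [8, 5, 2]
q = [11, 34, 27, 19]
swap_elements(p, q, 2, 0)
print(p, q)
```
[8, 5, 2] [11, 34, 27, 19]
[8, 5, 11] [2, 34, 27, 19]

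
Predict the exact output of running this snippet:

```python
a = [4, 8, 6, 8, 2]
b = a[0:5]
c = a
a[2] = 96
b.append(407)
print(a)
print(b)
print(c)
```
[4, 8, 96, 8, 2]
[4, 8, 6, 8, 2, 407]
[4, 8, 96, 8, 2]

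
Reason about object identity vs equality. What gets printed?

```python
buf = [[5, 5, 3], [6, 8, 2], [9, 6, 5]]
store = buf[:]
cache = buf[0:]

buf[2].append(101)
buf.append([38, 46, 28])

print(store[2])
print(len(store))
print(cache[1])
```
[9, 6, 5, 101]
3
[6, 8, 2]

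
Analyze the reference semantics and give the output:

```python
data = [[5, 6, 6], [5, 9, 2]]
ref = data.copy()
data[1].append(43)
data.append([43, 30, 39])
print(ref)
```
[[5, 6, 6], [5, 9, 2, 43]]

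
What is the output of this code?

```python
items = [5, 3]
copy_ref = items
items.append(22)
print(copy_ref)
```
[5, 3, 22]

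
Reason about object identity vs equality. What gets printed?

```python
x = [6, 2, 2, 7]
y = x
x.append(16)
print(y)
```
[6, 2, 2, 7, 16]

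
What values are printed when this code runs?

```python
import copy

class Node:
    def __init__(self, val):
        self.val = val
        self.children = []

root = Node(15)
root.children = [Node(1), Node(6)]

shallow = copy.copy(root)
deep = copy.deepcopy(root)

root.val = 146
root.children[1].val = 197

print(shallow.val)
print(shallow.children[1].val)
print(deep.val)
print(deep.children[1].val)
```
15
197
15
6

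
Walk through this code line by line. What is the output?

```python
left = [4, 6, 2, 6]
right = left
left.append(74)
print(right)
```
[4, 6, 2, 6, 74]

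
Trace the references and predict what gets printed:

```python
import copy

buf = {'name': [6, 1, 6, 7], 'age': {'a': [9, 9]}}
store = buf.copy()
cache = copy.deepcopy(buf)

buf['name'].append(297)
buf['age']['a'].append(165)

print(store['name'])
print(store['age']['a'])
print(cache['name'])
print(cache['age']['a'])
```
[6, 1, 6, 7, 297]
[9, 9, 165]
[6, 1, 6, 7]
[9, 9]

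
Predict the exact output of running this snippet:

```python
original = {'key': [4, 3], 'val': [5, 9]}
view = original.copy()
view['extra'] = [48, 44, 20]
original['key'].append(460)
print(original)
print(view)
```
{'key': [4, 3, 460], 'val': [5, 9]}
{'key': [4, 3, 460], 'val': [5, 9], 'extra': [48, 44, 20]}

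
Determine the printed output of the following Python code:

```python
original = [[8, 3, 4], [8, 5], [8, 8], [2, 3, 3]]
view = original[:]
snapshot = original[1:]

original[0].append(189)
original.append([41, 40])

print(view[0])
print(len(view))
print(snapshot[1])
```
[8, 3, 4, 189]
4
[8, 8]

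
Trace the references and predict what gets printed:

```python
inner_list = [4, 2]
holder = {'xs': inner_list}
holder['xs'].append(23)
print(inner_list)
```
[4, 2, 23]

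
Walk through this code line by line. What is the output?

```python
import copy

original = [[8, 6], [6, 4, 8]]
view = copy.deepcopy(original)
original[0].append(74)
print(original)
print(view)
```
[[8, 6, 74], [6, 4, 8]]
[[8, 6], [6, 4, 8]]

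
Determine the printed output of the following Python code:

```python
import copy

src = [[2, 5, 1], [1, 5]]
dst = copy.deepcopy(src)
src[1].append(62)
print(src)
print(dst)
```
[[2, 5, 1], [1, 5, 62]]
[[2, 5, 1], [1, 5]]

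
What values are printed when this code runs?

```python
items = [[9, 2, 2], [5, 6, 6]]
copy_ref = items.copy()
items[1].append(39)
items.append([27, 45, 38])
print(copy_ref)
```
[[9, 2, 2], [5, 6, 6, 39]]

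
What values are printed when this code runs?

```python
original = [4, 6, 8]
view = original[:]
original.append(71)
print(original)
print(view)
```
[4, 6, 8, 71]
[4, 6, 8]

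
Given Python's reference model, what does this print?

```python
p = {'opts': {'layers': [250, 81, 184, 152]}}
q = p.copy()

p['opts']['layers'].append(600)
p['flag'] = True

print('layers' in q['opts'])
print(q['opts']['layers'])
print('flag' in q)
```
True
[250, 81, 184, 152, 600]
False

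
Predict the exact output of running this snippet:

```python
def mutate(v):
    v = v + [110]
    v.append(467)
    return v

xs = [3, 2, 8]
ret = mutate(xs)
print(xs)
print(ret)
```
[3, 2, 8]
[3, 2, 8, 110, 467]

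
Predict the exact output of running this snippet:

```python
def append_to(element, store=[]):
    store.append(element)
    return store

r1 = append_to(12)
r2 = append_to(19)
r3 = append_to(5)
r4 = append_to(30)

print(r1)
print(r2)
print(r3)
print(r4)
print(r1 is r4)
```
[12, 19, 5, 30]
[12, 19, 5, 30]
[12, 19, 5, 30]
[12, 19, 5, 30]
True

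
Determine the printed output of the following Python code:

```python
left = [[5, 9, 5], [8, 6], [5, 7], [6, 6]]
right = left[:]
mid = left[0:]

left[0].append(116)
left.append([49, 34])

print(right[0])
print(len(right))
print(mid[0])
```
[5, 9, 5, 116]
4
[5, 9, 5, 116]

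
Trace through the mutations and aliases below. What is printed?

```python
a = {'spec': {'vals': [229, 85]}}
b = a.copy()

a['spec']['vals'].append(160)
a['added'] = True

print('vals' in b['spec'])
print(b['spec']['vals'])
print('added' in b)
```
True
[229, 85, 160]
False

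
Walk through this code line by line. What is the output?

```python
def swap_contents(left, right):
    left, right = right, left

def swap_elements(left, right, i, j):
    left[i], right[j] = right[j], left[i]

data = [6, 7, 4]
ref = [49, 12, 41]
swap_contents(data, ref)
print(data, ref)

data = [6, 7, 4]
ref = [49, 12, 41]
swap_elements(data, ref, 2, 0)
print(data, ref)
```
[6, 7, 4] [49, 12, 41]
[6, 7, 49] [4, 12, 41]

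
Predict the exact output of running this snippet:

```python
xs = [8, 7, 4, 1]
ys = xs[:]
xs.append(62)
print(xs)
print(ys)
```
[8, 7, 4, 1, 62]
[8, 7, 4, 1]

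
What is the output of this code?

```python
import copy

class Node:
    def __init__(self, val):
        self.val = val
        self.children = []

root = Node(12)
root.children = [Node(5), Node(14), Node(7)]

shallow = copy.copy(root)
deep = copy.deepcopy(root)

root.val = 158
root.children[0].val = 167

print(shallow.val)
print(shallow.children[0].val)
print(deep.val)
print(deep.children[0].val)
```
12
167
12
5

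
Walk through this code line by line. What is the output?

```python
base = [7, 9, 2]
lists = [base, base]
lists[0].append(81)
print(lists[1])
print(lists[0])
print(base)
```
[7, 9, 2, 81]
[7, 9, 2, 81]
[7, 9, 2, 81]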